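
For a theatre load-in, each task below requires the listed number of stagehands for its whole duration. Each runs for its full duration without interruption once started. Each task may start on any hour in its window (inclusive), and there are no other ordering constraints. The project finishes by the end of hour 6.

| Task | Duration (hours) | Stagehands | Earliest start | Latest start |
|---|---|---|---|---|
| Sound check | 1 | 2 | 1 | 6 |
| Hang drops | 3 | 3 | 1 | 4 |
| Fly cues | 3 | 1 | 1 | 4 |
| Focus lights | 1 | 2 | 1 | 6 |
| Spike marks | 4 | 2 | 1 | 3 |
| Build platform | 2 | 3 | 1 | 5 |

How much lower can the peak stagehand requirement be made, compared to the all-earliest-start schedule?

7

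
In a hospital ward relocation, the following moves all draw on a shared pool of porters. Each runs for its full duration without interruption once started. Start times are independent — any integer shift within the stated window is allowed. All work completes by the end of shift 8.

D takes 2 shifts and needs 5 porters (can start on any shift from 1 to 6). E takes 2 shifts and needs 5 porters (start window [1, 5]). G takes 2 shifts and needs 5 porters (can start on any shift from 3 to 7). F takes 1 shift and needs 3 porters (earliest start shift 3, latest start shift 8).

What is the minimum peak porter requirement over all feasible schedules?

Early-start (D@1, E@1, G@3, F@3) gives peak 10: s1:10  s2:10  s3:8  s4:5  s5:0  s6:0  s7:0  s8:0.
Shift E→3, G→5, F→7.
Schedule D@1, E@3, G@5, F@7: s1:5  s2:5  s3:5  s4:5  s5:5  s6:5  s7:3  s8:0 — peak 5.
Total porter-shifts = 33 over 8 shifts ⇒ peak ≥ ⌈33/8⌉ = 5, so 5 is optimal.

5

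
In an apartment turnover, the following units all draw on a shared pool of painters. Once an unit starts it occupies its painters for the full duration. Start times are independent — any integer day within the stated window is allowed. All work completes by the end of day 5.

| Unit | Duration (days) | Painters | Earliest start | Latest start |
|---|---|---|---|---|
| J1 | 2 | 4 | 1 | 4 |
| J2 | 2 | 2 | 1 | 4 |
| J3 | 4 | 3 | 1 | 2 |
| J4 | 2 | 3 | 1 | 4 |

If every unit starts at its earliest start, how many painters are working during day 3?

3

At early start, day 3 has: J3.
Demand: 3 = 3.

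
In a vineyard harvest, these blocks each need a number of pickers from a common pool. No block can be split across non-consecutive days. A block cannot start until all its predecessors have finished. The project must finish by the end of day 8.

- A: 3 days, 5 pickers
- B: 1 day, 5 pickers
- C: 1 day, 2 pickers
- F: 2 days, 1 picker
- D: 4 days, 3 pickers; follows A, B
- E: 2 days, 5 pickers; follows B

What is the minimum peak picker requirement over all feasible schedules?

8

Early-start (A@1, B@1, C@1, F@1, D@4, E@2) gives peak 13: d1:13  d2:11  d3:10  d4:3  d5:3  d6:3  d7:3  d8:0.
Shift B→4, D→5, E→5.
Schedule A@1, B@4, C@1, F@1, D@5, E@5: d1:8  d2:6  d3:5  d4:5  d5:8  d6:8  d7:3  d8:3 — peak 8.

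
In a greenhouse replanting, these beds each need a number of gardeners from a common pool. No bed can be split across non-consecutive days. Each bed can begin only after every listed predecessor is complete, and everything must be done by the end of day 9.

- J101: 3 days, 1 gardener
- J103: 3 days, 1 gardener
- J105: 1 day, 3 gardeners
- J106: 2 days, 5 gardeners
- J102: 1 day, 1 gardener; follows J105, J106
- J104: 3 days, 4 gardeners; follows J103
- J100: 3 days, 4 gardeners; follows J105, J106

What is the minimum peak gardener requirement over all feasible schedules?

5

Early-start (J101@1, J103@1, J105@1, J106@1, J102@3, J104@4, J100@3) gives peak 10: d1:10  d2:7  d3:7  d4:8  d5:8  d6:4  d7:0  d8:0  d9:0.
Shift J101→6, J103→3, J105→3, J102→9, J104→7, J100→4.
Schedule J101@6, J103@3, J105@3, J106@1, J102@9, J104@7, J100@4: d1:5  d2:5  d3:4  d4:5  d5:5  d6:5  d7:5  d8:5  d9:5 — peak 5.
Total gardener-days = 44 over 9 days ⇒ peak ≥ ⌈44/9⌉ = 5, so 5 is optimal.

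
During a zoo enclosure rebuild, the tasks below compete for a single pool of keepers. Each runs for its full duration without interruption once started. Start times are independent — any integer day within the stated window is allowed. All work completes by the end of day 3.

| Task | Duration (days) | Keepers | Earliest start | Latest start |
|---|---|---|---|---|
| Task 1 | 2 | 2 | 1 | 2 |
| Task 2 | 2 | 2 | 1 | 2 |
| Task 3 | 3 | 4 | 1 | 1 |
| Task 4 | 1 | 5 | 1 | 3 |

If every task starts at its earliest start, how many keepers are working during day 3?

At early start, day 3 has: Task 3.
Demand: 4 = 4.

4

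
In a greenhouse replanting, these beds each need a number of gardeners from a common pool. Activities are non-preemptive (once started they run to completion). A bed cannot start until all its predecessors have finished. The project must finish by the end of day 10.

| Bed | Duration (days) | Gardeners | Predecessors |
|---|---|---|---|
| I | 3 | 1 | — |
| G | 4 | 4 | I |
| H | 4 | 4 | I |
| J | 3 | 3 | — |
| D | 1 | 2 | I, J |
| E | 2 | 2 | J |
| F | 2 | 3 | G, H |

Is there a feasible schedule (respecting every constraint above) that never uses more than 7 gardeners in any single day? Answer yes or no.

The minimum achievable peak is 8; 7 < 8, so no feasible schedule stays within the cap.

no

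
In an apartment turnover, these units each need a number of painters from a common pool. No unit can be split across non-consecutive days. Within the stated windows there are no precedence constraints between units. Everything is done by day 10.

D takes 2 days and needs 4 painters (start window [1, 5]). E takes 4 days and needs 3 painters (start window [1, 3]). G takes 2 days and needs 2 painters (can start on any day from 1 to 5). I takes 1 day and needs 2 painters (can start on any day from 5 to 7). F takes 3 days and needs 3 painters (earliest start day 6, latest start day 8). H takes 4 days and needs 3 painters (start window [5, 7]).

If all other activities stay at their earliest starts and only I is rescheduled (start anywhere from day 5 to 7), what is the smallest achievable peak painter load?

I@5: d1:9  d2:9  d3:3  d4:3  d5:5  d6:6  d7:6  d8:6  d9:0  d10:0 → peak 9
I@6: d1:9  d2:9  d3:3  d4:3  d5:3  d6:8  d7:6  d8:6  d9:0  d10:0 → peak 9
I@7: d1:9  d2:9  d3:3  d4:3  d5:3  d6:6  d7:8  d8:6  d9:0  d10:0 → peak 9
Best is I@5, peak 9.

9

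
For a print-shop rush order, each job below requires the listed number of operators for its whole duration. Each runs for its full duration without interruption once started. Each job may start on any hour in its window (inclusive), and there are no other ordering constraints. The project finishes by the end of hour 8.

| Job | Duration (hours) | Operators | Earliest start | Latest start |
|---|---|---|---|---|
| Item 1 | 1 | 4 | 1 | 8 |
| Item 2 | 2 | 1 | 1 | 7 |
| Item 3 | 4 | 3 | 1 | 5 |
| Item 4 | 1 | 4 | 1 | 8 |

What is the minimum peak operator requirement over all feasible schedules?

Early-start (Item 1@1, Item 2@1, Item 3@1, Item 4@1) gives peak 12: h1:12  h2:4  h3:3  h4:3  h5:0  h6:0  h7:0  h8:0.
Shift Item 2→2, Item 3→2, Item 4→6.
Schedule Item 1@1, Item 2@2, Item 3@2, Item 4@6: h1:4  h2:4  h3:4  h4:3  h5:3  h6:4  h7:0  h8:0 — peak 4.

4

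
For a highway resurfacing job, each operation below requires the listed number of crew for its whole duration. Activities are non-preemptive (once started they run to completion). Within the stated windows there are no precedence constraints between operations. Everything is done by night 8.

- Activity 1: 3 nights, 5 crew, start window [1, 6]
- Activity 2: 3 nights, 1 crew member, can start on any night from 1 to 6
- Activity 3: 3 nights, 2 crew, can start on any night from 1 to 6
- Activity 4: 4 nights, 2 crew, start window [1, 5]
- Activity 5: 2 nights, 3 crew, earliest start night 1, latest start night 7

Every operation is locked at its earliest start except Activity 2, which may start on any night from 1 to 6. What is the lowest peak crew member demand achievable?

12

Activity 2@1: n1:13  n2:13  n3:10  n4:2  n5:0  n6:0  n7:0  n8:0 → peak 13
Activity 2@2: n1:12  n2:13  n3:10  n4:3  n5:0  n6:0  n7:0  n8:0 → peak 13
Activity 2@3: n1:12  n2:12  n3:10  n4:3  n5:1  n6:0  n7:0  n8:0 → peak 12
Activity 2@4: n1:12  n2:12  n3:9  n4:3  n5:1  n6:1  n7:0  n8:0 → peak 12
Activity 2@5: n1:12  n2:12  n3:9  n4:2  n5:1  n6:1  n7:1  n8:0 → peak 12
Activity 2@6: n1:12  n2:12  n3:9  n4:2  n5:0  n6:1  n7:1  n8:1 → peak 12
Best is Activity 2@3, peak 12.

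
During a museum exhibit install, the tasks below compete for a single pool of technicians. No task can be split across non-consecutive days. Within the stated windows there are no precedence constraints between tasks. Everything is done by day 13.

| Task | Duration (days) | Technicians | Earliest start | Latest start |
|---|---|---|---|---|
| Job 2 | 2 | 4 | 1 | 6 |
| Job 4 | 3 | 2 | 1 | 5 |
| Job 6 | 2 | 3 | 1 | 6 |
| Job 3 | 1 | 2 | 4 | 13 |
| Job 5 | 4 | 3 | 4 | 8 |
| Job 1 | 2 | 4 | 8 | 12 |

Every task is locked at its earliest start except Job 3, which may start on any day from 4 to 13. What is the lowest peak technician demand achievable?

9

Job 3@4: d1:9  d2:9  d3:2  d4:5  d5:3  d6:3  d7:3  d8:4  d9:4  d10:0  d11:0  d12:0  d13:0 → peak 9
Job 3@5: d1:9  d2:9  d3:2  d4:3  d5:5  d6:3  d7:3  d8:4  d9:4  d10:0  d11:0  d12:0  d13:0 → peak 9
Job 3@6: d1:9  d2:9  d3:2  d4:3  d5:3  d6:5  d7:3  d8:4  d9:4  d10:0  d11:0  d12:0  d13:0 → peak 9
Job 3@7: d1:9  d2:9  d3:2  d4:3  d5:3  d6:3  d7:5  d8:4  d9:4  d10:0  d11:0  d12:0  d13:0 → peak 9
Job 3@8: d1:9  d2:9  d3:2  d4:3  d5:3  d6:3  d7:3  d8:6  d9:4  d10:0  d11:0  d12:0  d13:0 → peak 9
Job 3@9: d1:9  d2:9  d3:2  d4:3  d5:3  d6:3  d7:3  d8:4  d9:6  d10:0  d11:0  d12:0  d13:0 → peak 9
Job 3@10: d1:9  d2:9  d3:2  d4:3  d5:3  d6:3  d7:3  d8:4  d9:4  d10:2  d11:0  d12:0  d13:0 → peak 9
Job 3@11: d1:9  d2:9  d3:2  d4:3  d5:3  d6:3  d7:3  d8:4  d9:4  d10:0  d11:2  d12:0  d13:0 → peak 9
Job 3@12: d1:9  d2:9  d3:2  d4:3  d5:3  d6:3  d7:3  d8:4  d9:4  d10:0  d11:0  d12:2  d13:0 → peak 9
Job 3@13: d1:9  d2:9  d3:2  d4:3  d5:3  d6:3  d7:3  d8:4  d9:4  d10:0  d11:0  d12:0  d13:2 → peak 9
Best is Job 3@4, peak 9.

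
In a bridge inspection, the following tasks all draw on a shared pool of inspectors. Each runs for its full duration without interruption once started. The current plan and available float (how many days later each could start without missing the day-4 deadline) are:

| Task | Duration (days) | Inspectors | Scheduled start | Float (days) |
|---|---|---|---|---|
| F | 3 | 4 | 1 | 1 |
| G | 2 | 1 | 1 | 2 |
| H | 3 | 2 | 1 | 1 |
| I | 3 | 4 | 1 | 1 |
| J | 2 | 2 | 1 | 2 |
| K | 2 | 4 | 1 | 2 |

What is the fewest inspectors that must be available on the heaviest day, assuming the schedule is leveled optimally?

14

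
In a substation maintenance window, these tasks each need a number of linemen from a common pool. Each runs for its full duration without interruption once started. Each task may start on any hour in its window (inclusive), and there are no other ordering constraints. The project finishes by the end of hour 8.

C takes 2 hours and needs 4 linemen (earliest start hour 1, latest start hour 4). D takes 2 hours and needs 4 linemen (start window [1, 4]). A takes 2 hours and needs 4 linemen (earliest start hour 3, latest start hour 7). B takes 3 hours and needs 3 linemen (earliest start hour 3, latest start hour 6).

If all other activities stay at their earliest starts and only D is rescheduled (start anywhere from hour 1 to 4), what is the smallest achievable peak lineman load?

D@1: h1:8  h2:8  h3:7  h4:7  h5:3  h6:0  h7:0  h8:0 → peak 8
D@2: h1:4  h2:8  h3:11  h4:7  h5:3  h6:0  h7:0  h8:0 → peak 11
D@3: h1:4  h2:4  h3:11  h4:11  h5:3  h6:0  h7:0  h8:0 → peak 11
D@4: h1:4  h2:4  h3:7  h4:11  h5:7  h6:0  h7:0  h8:0 → peak 11
Best is D@1, peak 8.

8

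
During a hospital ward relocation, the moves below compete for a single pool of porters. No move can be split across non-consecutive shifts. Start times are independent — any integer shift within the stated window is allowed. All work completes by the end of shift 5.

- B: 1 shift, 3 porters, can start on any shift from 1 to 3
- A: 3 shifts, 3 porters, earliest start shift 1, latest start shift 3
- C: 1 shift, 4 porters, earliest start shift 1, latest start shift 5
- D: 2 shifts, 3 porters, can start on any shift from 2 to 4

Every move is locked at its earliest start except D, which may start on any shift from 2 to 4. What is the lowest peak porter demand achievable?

D@2: s1:10  s2:6  s3:6  s4:0  s5:0 → peak 10
D@3: s1:10  s2:3  s3:6  s4:3  s5:0 → peak 10
D@4: s1:10  s2:3  s3:3  s4:3  s5:3 → peak 10
Best is D@2, peak 10.

10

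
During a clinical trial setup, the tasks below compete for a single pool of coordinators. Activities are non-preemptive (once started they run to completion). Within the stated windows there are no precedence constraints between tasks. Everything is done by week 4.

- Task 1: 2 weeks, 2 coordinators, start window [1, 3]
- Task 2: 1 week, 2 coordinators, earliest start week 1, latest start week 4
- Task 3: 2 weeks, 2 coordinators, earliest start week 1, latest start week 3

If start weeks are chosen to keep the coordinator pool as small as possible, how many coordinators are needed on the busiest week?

4

Early-start (Task 1@1, Task 2@1, Task 3@1) gives peak 6: w1:6  w2:4  w3:0  w4:0.
Shift Task 3→2.
Schedule Task 1@1, Task 2@1, Task 3@2: w1:4  w2:4  w3:2  w4:0 — peak 4.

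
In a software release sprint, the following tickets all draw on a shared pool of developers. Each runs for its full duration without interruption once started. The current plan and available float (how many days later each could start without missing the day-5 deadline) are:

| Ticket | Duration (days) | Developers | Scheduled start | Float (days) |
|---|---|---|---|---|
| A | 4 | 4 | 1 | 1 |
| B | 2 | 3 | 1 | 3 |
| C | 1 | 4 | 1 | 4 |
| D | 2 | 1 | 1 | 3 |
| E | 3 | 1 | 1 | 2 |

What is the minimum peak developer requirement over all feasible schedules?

7

Early-start (A@1, B@1, C@1, D@1, E@1) gives peak 13: d1:13  d2:9  d3:5  d4:4  d5:0.
Shift C→5, D→3, E→3.
Schedule A@1, B@1, C@5, D@3, E@3: d1:7  d2:7  d3:6  d4:6  d5:5 — peak 7.
Total developer-days = 31 over 5 days ⇒ peak ≥ ⌈31/5⌉ = 7, so 7 is optimal.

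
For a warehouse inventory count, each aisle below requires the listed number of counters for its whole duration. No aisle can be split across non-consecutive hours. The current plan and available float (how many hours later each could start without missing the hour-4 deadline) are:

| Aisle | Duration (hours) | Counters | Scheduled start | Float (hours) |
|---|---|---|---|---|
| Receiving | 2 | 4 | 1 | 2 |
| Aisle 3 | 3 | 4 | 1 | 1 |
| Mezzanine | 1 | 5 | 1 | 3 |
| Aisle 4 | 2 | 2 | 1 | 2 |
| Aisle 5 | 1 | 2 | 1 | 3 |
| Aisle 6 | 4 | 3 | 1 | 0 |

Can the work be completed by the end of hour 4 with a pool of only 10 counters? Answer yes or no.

no

Total counter-hours = 43; over 4 hours the average is 43/4 > 10, so some hour must exceed 10.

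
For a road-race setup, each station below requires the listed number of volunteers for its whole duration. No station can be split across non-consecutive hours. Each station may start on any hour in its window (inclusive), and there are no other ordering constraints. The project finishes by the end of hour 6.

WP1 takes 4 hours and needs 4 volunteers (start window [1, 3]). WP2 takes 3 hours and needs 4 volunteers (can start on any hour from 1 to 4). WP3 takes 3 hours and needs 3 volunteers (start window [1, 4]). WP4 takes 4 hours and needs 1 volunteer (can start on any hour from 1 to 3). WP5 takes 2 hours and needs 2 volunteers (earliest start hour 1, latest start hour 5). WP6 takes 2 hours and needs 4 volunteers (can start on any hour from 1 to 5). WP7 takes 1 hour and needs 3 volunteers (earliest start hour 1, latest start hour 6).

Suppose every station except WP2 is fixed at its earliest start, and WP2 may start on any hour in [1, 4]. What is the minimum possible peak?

17

WP2@1: h1:21  h2:18  h3:12  h4:5  h5:0  h6:0 → peak 21
WP2@2: h1:17  h2:18  h3:12  h4:9  h5:0  h6:0 → peak 18
WP2@3: h1:17  h2:14  h3:12  h4:9  h5:4  h6:0 → peak 17
WP2@4: h1:17  h2:14  h3:8  h4:9  h5:4  h6:4 → peak 17
Best is WP2@3, peak 17.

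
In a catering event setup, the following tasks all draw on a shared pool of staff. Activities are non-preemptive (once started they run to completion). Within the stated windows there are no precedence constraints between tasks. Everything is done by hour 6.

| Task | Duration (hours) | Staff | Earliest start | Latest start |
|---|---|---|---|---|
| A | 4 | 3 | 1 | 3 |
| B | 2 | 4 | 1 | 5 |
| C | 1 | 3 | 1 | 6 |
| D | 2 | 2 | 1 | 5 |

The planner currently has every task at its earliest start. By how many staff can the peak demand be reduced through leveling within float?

Early-start peak: h1:12  h2:9  h3:3  h4:3  h5:0  h6:0 ⇒ 12.
Leveled (A@1, B@5, C@1, D@2): h1:6  h2:5  h3:5  h4:3  h5:4  h6:4 ⇒ 6.
Reduction 12 − 6 = 6.

6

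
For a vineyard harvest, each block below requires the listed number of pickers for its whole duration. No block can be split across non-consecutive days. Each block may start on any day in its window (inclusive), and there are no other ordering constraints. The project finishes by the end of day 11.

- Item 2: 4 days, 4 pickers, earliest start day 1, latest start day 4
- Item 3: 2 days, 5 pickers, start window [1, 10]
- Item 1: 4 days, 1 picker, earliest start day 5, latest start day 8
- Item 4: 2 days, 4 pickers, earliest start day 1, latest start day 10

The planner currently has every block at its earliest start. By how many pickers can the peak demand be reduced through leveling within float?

8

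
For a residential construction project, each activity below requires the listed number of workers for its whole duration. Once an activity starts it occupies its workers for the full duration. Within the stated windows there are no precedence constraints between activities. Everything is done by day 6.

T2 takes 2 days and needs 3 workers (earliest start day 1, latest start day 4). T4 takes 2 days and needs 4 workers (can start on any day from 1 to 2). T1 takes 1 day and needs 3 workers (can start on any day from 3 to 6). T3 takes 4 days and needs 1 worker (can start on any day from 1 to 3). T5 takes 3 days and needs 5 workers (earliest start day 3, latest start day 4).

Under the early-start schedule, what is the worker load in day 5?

5

At early start, day 5 has: T5.
Demand: 5 = 5.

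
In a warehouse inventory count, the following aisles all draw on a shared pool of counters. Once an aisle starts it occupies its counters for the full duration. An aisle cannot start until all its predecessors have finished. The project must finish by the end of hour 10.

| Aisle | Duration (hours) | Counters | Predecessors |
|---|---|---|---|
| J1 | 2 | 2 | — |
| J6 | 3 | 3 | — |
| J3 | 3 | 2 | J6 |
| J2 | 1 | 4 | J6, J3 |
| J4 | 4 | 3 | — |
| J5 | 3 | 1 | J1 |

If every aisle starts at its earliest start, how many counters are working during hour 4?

At early start, hour 4 has: J3, J4, J5.
Demand: 2 + 3 + 1 = 6.

6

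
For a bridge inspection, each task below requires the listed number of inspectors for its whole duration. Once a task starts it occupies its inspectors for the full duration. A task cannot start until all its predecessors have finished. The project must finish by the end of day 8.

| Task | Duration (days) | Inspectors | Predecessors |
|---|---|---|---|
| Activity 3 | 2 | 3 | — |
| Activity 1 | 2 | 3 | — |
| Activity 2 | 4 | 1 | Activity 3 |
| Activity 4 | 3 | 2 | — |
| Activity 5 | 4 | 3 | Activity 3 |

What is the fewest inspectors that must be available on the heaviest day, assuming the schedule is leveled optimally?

Early-start (Activity 3@1, Activity 1@1, Activity 2@3, Activity 4@1, Activity 5@3) gives peak 8: d1:8  d2:8  d3:6  d4:4  d5:4  d6:4  d7:0  d8:0.
Shift Activity 1→3, Activity 2→4, Activity 5→5.
Schedule Activity 3@1, Activity 1@3, Activity 2@4, Activity 4@1, Activity 5@5: d1:5  d2:5  d3:5  d4:4  d5:4  d6:4  d7:4  d8:3 — peak 5.
Total inspector-days = 34 over 8 days ⇒ peak ≥ ⌈34/8⌉ = 5, so 5 is optimal.

5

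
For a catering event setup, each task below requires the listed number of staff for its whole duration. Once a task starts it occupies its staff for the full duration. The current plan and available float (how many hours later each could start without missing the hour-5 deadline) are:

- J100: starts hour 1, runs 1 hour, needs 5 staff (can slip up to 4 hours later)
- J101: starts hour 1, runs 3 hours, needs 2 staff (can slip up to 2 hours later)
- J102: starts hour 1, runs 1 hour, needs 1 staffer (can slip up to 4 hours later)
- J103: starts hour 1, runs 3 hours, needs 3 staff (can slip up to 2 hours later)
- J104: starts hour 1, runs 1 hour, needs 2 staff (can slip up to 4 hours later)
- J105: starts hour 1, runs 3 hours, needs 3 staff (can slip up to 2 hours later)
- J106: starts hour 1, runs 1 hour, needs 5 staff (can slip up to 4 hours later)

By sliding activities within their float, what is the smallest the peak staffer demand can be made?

Early-start (J100@1, J101@1, J102@1, J103@1, J104@1, J105@1, J106@1) gives peak 21: h1:21  h2:8  h3:8  h4:0  h5:0.
Shift J103→2, J104→2, J105→3, J106→5.
Schedule J100@1, J101@1, J102@1, J103@2, J104@2, J105@3, J106@5: h1:8  h2:7  h3:8  h4:6  h5:8 — peak 8.
Total staffer-hours = 37 over 5 hours ⇒ peak ≥ ⌈37/5⌉ = 8, so 8 is optimal.

8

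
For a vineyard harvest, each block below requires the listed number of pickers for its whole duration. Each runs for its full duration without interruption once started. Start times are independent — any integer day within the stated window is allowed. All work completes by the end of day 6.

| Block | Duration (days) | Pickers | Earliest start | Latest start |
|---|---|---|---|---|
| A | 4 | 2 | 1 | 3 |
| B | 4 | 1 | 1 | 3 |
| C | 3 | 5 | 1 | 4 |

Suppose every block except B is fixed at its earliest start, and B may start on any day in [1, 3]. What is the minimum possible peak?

8

B@1: d1:8  d2:8  d3:8  d4:3  d5:0  d6:0 → peak 8
B@2: d1:7  d2:8  d3:8  d4:3  d5:1  d6:0 → peak 8
B@3: d1:7  d2:7  d3:8  d4:3  d5:1  d6:1 → peak 8
Best is B@1, peak 8.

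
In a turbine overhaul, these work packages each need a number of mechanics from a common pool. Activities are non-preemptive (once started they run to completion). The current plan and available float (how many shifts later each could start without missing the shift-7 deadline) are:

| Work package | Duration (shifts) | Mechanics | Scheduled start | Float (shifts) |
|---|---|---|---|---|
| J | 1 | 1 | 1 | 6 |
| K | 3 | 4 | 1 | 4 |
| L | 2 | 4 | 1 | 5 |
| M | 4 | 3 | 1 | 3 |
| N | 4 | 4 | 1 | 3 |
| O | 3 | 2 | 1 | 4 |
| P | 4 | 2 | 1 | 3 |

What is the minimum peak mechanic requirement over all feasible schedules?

Early-start (J@1, K@1, L@1, M@1, N@1, O@1, P@1) gives peak 20: s1:20  s2:19  s3:15  s4:9  s5:0  s6:0  s7:0.
Shift L→2, M→4, N→4, P→4.
Schedule J@1, K@1, L@2, M@4, N@4, O@1, P@4: s1:7  s2:10  s3:10  s4:9  s5:9  s6:9  s7:9 — peak 10.

10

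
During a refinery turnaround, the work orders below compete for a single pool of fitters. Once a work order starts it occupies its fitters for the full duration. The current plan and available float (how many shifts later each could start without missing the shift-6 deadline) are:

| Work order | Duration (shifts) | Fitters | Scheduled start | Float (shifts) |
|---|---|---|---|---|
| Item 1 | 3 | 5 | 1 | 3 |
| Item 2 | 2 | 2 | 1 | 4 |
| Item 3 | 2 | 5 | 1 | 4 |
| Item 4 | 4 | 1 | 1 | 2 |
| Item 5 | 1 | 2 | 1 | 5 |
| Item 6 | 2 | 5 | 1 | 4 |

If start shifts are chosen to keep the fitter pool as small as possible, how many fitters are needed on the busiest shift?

Early-start (Item 1@1, Item 2@1, Item 3@1, Item 4@1, Item 5@1, Item 6@1) gives peak 20: s1:20  s2:18  s3:6  s4:1  s5:0  s6:0.
Shift Item 3→4, Item 6→5.
Schedule Item 1@1, Item 2@1, Item 3@4, Item 4@1, Item 5@1, Item 6@5: s1:10  s2:8  s3:6  s4:6  s5:10  s6:5 — peak 10.

10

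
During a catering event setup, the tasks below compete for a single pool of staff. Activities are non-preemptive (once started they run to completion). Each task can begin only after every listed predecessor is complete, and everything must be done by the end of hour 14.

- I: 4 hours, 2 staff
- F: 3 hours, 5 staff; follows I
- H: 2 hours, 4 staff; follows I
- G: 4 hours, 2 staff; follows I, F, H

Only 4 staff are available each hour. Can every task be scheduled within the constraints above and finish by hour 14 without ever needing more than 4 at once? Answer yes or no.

The minimum achievable peak is 5; 4 < 5, so no feasible schedule stays within the cap.

no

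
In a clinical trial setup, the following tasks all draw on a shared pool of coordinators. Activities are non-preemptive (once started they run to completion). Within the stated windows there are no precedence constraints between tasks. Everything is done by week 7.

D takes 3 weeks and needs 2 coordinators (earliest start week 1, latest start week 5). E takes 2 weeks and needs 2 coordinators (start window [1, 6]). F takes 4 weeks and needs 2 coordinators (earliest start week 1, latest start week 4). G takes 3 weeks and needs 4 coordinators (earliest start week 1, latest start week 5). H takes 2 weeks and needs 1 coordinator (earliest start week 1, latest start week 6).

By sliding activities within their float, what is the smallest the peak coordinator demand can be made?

6

Early-start (D@1, E@1, F@1, G@1, H@1) gives peak 11: w1:11  w2:11  w3:8  w4:2  w5:0  w6:0  w7:0.
Shift G→4, H→5.
Schedule D@1, E@1, F@1, G@4, H@5: w1:6  w2:6  w3:4  w4:6  w5:5  w6:5  w7:0 — peak 6.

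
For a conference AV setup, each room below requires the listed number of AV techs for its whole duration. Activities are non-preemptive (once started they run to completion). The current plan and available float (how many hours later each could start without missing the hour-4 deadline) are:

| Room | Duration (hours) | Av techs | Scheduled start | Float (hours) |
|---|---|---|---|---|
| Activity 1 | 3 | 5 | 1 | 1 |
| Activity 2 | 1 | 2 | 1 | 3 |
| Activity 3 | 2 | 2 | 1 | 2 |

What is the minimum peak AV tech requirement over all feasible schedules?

Early-start (Activity 1@1, Activity 2@1, Activity 3@1) gives peak 9: h1:9  h2:7  h3:5  h4:0.
Shift Activity 3→2.
Schedule Activity 1@1, Activity 2@1, Activity 3@2: h1:7  h2:7  h3:7  h4:0 — peak 7.
No arrangement of the 24 feasible schedules does better.

7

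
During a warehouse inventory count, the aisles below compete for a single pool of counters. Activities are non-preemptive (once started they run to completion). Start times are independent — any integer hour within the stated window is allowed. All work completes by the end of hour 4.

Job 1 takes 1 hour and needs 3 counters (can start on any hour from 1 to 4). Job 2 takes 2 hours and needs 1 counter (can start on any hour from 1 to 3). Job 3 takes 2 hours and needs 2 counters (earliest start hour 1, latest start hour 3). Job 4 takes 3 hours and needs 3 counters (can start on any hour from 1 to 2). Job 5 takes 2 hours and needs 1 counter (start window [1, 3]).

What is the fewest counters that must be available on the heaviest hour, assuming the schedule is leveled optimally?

5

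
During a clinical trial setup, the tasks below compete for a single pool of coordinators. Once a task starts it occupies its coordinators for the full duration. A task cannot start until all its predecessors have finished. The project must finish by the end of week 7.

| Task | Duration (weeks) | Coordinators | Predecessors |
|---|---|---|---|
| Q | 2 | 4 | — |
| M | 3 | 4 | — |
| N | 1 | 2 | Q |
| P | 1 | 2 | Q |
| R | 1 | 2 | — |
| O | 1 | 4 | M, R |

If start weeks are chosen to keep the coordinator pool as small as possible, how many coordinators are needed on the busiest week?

Early-start (Q@1, M@1, N@3, P@3, R@1, O@4) gives peak 10: w1:10  w2:8  w3:8  w4:4  w5:0  w6:0  w7:0.
Shift M→3, P→4, O→6.
Schedule Q@1, M@3, N@3, P@4, R@1, O@6: w1:6  w2:4  w3:6  w4:6  w5:4  w6:4  w7:0 — peak 6.

6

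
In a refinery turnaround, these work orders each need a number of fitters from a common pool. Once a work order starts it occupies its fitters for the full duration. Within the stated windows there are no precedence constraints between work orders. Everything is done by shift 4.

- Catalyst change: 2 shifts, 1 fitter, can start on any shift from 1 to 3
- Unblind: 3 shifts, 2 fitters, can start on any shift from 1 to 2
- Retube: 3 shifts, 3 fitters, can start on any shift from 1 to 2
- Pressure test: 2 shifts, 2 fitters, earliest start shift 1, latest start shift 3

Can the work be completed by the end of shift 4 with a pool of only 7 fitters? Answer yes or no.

Schedule Catalyst change@1, Unblind@1, Retube@1, Pressure test@3: s1:6  s2:6  s3:7  s4:2 — peak 7 ≤ 7.

yes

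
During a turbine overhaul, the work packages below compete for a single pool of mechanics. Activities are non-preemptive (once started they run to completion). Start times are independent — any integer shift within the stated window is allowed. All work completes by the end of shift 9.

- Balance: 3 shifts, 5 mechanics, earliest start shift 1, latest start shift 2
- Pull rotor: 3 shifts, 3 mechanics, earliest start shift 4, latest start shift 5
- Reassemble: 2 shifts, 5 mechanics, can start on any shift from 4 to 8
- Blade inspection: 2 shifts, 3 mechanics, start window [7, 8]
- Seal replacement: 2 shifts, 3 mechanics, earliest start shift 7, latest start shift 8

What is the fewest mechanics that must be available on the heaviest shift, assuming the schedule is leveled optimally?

8

Schedule Balance@1, Pull rotor@4, Reassemble@4, Blade inspection@7, Seal replacement@7: s1:5  s2:5  s3:5  s4:8  s5:8  s6:3  s7:6  s8:6  s9:0 — peak 8.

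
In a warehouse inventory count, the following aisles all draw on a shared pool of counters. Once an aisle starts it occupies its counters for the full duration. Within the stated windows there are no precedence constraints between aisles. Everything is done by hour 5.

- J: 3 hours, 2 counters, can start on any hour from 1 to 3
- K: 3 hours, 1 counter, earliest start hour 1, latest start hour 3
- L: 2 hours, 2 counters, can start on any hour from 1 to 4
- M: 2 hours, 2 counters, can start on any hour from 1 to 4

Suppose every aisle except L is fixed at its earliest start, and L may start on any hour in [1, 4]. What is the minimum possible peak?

5

L@1: h1:7  h2:7  h3:3  h4:0  h5:0 → peak 7
L@2: h1:5  h2:7  h3:5  h4:0  h5:0 → peak 7
L@3: h1:5  h2:5  h3:5  h4:2  h5:0 → peak 5
L@4: h1:5  h2:5  h3:3  h4:2  h5:2 → peak 5
Best is L@3, peak 5.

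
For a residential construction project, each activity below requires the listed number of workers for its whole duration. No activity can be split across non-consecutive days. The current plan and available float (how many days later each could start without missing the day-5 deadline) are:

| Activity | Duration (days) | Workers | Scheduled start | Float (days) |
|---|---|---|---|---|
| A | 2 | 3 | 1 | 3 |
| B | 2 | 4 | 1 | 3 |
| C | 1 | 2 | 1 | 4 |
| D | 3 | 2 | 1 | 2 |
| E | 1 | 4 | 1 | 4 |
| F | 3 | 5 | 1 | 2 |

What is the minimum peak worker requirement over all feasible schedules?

Early-start (A@1, B@1, C@1, D@1, E@1, F@1) gives peak 20: d1:20  d2:14  d3:7  d4:0  d5:0.
Shift D→2, E→5, F→3.
Schedule A@1, B@1, C@1, D@2, E@5, F@3: d1:9  d2:9  d3:7  d4:7  d5:9 — peak 9.
Total worker-days = 41 over 5 days ⇒ peak ≥ ⌈41/5⌉ = 9, so 9 is optimal.

9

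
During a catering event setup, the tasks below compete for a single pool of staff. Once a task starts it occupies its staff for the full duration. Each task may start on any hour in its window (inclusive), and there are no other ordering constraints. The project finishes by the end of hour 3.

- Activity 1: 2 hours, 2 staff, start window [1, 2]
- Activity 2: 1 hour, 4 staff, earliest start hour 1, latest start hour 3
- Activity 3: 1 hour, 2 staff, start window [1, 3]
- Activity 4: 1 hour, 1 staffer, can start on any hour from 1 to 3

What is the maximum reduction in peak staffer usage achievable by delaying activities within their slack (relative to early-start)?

Early-start peak: h1:9  h2:2  h3:0 ⇒ 9.
Leveled (Activity 1@1, Activity 2@3, Activity 3@1, Activity 4@2): h1:4  h2:3  h3:4 ⇒ 4.
Reduction 9 − 4 = 5.

5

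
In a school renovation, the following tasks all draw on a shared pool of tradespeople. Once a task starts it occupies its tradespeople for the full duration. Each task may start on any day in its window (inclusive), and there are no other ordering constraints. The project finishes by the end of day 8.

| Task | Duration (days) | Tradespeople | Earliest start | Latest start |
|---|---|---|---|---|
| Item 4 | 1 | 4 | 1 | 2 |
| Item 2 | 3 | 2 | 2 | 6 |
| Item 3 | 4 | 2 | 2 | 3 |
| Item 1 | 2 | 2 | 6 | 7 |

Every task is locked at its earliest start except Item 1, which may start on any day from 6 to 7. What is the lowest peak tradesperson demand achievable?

4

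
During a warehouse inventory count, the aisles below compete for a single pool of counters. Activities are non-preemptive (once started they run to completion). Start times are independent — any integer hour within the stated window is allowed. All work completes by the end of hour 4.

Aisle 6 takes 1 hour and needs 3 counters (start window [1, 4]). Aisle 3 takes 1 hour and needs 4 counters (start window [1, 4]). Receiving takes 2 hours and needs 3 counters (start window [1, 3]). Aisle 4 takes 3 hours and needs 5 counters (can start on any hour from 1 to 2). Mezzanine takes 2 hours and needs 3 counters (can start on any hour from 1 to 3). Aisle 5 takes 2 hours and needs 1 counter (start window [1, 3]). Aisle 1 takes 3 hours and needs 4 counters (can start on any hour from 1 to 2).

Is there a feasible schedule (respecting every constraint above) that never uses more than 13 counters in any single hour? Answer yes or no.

yes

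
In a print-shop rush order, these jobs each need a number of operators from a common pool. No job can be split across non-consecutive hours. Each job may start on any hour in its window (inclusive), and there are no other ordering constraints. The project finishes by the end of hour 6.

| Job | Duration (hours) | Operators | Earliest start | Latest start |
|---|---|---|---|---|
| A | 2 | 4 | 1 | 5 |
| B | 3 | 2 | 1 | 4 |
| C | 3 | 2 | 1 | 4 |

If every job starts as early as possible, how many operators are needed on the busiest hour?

Early-start schedule: A@1, B@1, C@1.
Load per hour: hour 1: 8, hour 2: 8, hour 3: 4, hour 4: 0, hour 5: 0, hour 6: 0.
Peak is 8.

8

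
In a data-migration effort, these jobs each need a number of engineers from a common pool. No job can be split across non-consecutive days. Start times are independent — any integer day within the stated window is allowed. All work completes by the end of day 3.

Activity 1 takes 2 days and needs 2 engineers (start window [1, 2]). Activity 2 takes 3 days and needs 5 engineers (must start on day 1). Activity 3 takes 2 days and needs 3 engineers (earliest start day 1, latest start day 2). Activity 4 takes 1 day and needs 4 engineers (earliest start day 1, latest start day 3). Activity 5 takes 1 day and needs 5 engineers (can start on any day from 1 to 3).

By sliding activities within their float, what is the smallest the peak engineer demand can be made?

12

Early-start (Activity 1@1, Activity 2@1, Activity 3@1, Activity 4@1, Activity 5@1) gives peak 19: d1:19  d2:10  d3:5.
Shift Activity 3→2, Activity 4→3.
Schedule Activity 1@1, Activity 2@1, Activity 3@2, Activity 4@3, Activity 5@1: d1:12  d2:10  d3:12 — peak 12.
Total engineer-days = 34 over 3 days ⇒ peak ≥ ⌈34/3⌉ = 12, so 12 is optimal.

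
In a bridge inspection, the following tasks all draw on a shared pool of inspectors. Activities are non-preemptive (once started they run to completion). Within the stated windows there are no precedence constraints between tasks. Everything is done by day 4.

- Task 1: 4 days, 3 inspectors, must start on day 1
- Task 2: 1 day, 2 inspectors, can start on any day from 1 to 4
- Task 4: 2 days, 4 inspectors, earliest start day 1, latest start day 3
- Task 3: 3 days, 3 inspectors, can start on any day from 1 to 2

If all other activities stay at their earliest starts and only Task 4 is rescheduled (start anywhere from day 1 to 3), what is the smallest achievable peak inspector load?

Task 4@1: d1:12  d2:10  d3:6  d4:3 → peak 12
Task 4@2: d1:8  d2:10  d3:10  d4:3 → peak 10
Task 4@3: d1:8  d2:6  d3:10  d4:7 → peak 10
Best is Task 4@2, peak 10.

10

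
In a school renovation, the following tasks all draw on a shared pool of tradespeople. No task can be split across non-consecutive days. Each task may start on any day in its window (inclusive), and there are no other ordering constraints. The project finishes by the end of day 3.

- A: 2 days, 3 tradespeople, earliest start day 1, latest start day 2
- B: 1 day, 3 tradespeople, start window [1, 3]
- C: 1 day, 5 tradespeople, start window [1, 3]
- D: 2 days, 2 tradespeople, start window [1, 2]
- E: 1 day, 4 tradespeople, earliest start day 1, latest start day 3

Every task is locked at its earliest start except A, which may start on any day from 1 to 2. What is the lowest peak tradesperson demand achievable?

A@1: d1:17  d2:5  d3:0 → peak 17
A@2: d1:14  d2:5  d3:3 → peak 14
Best is A@2, peak 14.

14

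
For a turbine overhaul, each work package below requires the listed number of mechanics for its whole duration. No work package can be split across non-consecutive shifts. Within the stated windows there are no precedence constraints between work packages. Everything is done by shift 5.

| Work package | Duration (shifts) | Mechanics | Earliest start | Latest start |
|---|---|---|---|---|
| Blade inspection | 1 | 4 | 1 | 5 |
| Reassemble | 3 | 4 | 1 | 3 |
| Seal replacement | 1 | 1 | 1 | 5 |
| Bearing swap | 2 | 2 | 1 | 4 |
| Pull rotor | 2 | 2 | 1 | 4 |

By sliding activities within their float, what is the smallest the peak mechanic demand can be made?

6

Early-start (Blade inspection@1, Reassemble@1, Seal replacement@1, Bearing swap@1, Pull rotor@1) gives peak 13: s1:13  s2:8  s3:4  s4:0  s5:0.
Shift Reassemble→2, Bearing swap→2, Pull rotor→4.
Schedule Blade inspection@1, Reassemble@2, Seal replacement@1, Bearing swap@2, Pull rotor@4: s1:5  s2:6  s3:6  s4:6  s5:2 — peak 6.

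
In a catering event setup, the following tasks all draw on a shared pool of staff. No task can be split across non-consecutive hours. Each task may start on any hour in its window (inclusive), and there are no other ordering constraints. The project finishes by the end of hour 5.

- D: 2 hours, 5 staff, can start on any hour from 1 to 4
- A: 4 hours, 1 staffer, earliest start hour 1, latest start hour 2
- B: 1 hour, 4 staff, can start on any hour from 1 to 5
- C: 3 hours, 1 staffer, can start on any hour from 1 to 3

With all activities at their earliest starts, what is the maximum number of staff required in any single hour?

11

Early-start schedule: D@1, A@1, B@1, C@1.
Load per hour: hour 1: 11, hour 2: 7, hour 3: 2, hour 4: 1, hour 5: 0.
Peak is 11.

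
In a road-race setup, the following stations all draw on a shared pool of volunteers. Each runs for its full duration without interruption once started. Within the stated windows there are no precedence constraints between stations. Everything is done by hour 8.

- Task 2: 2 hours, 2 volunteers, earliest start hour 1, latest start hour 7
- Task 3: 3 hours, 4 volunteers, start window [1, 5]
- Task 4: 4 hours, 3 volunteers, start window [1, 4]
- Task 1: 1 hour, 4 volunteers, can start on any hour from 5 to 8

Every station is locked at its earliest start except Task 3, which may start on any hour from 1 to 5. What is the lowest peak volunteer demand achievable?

Task 3@1: h1:9  h2:9  h3:7  h4:3  h5:4  h6:0  h7:0  h8:0 → peak 9
Task 3@2: h1:5  h2:9  h3:7  h4:7  h5:4  h6:0  h7:0  h8:0 → peak 9
Task 3@3: h1:5  h2:5  h3:7  h4:7  h5:8  h6:0  h7:0  h8:0 → peak 8
Task 3@4: h1:5  h2:5  h3:3  h4:7  h5:8  h6:4  h7:0  h8:0 → peak 8
Task 3@5: h1:5  h2:5  h3:3  h4:3  h5:8  h6:4  h7:4  h8:0 → peak 8
Best is Task 3@3, peak 8.

8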